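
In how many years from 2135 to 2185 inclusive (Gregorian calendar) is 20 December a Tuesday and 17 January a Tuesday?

Check each year's weekday for 20 December and 17 January:
  2135: Tue/Mon  2136: Thu/Tue  2137: Fri/Thu  2138: Sat/Fri  2139: Sun/Sat  2140: Tue/Sun  2141: Wed/Tue  2142: Thu/Wed  2143: Fri/Thu  2144: Sun/Fri  2145: Mon/Sun  2146: Tue/Mon  2147: Wed/Tue  2148: Fri/Wed  …(23 more)…  2172: Sun/Fri  2173: Mon/Sun  2174: Tue/Mon  2175: Wed/Tue  2176: Fri/Wed  2177: Sat/Fri  2178: Sun/Sat  2179: Mon/Sun  2180: Wed/Mon  2181: Thu/Wed  2182: Fri/Thu  2183: Sat/Fri  2184: Mon/Sat  2185: Tue/Mon
Both conditions hold in: no year — 0.

0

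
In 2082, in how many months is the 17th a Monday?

1

Check the 17th of each month of 2082: Jan 17: Sat, Feb 17: Tue, Mar 17: Tue, Apr 17: Fri, May 17: Sun, Jun 17: Wed, Jul 17: Fri, Aug 17: Mon, Sep 17: Thu, Oct 17: Sat, Nov 17: Tue, Dec 17: Thu.
Monday occurs in August — 1 month.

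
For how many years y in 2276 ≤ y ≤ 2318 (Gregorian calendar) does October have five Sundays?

October has 31 days; it has five Sundays when Sunday falls among the first (month-length − 28) days — i.e. when October 1 is one of Sunday/Saturday/Friday.
October 1 by year: 2276:Sun✓ 2277:Mon 2278:Tue 2279:Wed 2280:Fri✓ 2281:Sat✓ 2282:Sun✓ 2283:Mon 2284:Wed 2285:Thu 2286:Fri✓ 2287:Sat✓ 2288:Mon 2289:Tue 2290:Wed …(13 more)… 2304:Sat✓ 2305:Sun✓ 2306:Mon 2307:Tue 2308:Thu 2309:Fri✓ 2310:Sat✓ 2311:Sun✓ 2312:Tue 2313:Wed 2314:Thu 2315:Fri✓ 2316:Sun✓ 2317:Mon 2318:Tue
Years with five Sundays: 2276, 2280, 2281, 2282, 2286, 2287, 2292, 2293, 2297, 2298, 2299, 2304, 2305, 2309, 2310, 2311, 2315, 2316 → 18.

18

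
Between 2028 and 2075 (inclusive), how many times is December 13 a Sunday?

6

Track December 13's weekday year by year (advancing +1, or +2 across a Feb 29):
  2028: Wed  2029: Thu (+1)  2030: Fri (+1)  2031: Sat (+1)  2032: Mon (+2)
  2033: Tue (+1)  2034: Wed (+1)  2035: Thu (+1)  2036: Sat (+2)  2037: Sun (+1) ✓
  2038: Mon (+1)  2039: Tue (+1)  2040: Thu (+2)  2041: Fri (+1)  … (20 more years) …
  2062: Wed (+1)  2063: Thu (+1)  2064: Sat (+2)  2065: Sun (+1) ✓  2066: Mon (+1)
  2067: Tue (+1)  2068: Thu (+2)  2069: Fri (+1)  2070: Sat (+1)  2071: Sun (+1) ✓
  2072: Tue (+2)  2073: Wed (+1)  2074: Thu (+1)  2075: Fri (+1)
Sunday years: 2037, 2043, 2048, 2054, 2065, 2071 — 6 in total.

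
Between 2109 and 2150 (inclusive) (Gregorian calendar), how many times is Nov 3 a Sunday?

Track Nov 3's weekday year by year (advancing +1, or +2 across a Feb 29):
  2109: Sun ✓  2110: Mon (+1)  2111: Tue (+1)  2112: Thu (+2)  2113: Fri (+1)
  2114: Sat (+1)  2115: Sun (+1) ✓  2116: Tue (+2)  2117: Wed (+1)  2118: Thu (+1)
  2119: Fri (+1)  2120: Sun (+2) ✓  2121: Mon (+1)  2122: Tue (+1)  … (14 more years) …
  2137: Sun (+1) ✓  2138: Mon (+1)  2139: Tue (+1)  2140: Thu (+2)  2141: Fri (+1)
  2142: Sat (+1)  2143: Sun (+1) ✓  2144: Tue (+2)  2145: Wed (+1)  2146: Thu (+1)
  2147: Fri (+1)  2148: Sun (+2) ✓  2149: Mon (+1)  2150: Tue (+1)
Sunday years: 2109, 2115, 2120, 2126, 2137, 2143, 2148 — 7 in total.

7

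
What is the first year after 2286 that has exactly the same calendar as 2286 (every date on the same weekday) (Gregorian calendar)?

Two years share a calendar iff Jan 1 falls on the same weekday and both are leap or both are common. 2286: Jan 1 is Friday, common year.
2287: Jan 1 Saturday, common
2288: Jan 1 Sunday, leap
2289: Jan 1 Tuesday, common
2290: Jan 1 Wednesday, common
2291: Jan 1 Thursday, common
2292: Jan 1 Friday, leap
2293: Jan 1 Sunday, common
2294: Jan 1 Monday, common
2295: Jan 1 Tuesday, common
2296: Jan 1 Wednesday, leap
2297: Jan 1 Friday, common
2297 matches on both conditions.

2297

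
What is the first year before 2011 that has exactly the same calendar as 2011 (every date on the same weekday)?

Two years share a calendar iff Jan 1 falls on the same weekday and both are leap or both are common. 2011: Jan 1 is Saturday, common year.
2010: Jan 1 Friday, common
2009: Jan 1 Thursday, common
2008: Jan 1 Tuesday, leap
2007: Jan 1 Monday, common
2006: Jan 1 Sunday, common
2005: Jan 1 Saturday, common
2005 matches on both conditions.

2005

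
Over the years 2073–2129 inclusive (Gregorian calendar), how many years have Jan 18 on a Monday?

Track Jan 18's weekday year by year (advancing +1, or +2 across a Feb 29):
  2073: Wed  2074: Thu (+1)  2075: Fri (+1)  2076: Sat (+1)  2077: Mon (+2) ✓
  2078: Tue (+1)  2079: Wed (+1)  2080: Thu (+1)  2081: Sat (+2)  2082: Sun (+1)
  2083: Mon (+1) ✓  2084: Tue (+1)  2085: Thu (+2)  2086: Fri (+1)  … (29 more years) …
  2116: Sat (+1)  2117: Mon (+2) ✓  2118: Tue (+1)  2119: Wed (+1)  2120: Thu (+1)
  2121: Sat (+2)  2122: Sun (+1)  2123: Mon (+1) ✓  2124: Tue (+1)  2125: Thu (+2)
  2126: Fri (+1)  2127: Sat (+1)  2128: Sun (+1)  2129: Tue (+2)
Monday years: 2077, 2083, 2094, 2100, 2106, 2112, 2117, 2123 — 8 in total.

8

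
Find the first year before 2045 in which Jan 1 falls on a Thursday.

2043

Jan 1 advances by 2 weekdays after a leap year and by 1 after a common year.
2045: Jan 1 is Sunday.
2044: Friday (leap)
2043: Thursday
2043 begins on a Thursday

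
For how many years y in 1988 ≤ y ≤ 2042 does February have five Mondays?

2

February has 28 days (29 in leap years); it has five Mondays when Monday falls among the first (month-length − 28) days — i.e. when February 1 is Monday in a leap year (never in a common year).
February 1 by year: 1988:Mon✓ 1989:Wed 1990:Thu 1991:Fri 1992:Sat 1993:Mon 1994:Tue 1995:Wed 1996:Thu 1997:Sat 1998:Sun 1999:Mon 2000:Tue 2001:Thu 2002:Fri …(25 more)… 2028:Tue 2029:Thu 2030:Fri 2031:Sat 2032:Sun 2033:Tue 2034:Wed 2035:Thu 2036:Fri 2037:Sun 2038:Mon 2039:Tue 2040:Wed 2041:Fri 2042:Sat
Years with five Mondays: 1988, 2016 → 2.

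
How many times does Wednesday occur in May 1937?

4

May 1937 has 31 days and begins on Saturday.
The first Wednesday is May 5.
Wednesdays fall on 5, 12, 19, 26 — that's 4.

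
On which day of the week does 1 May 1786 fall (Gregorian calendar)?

Monday

January 1, 1786 is a Sunday.
May 1 is day 121 of the year, i.e. 120 days after Jan 1.
120 mod 7 = 1, so advance 1 weekday from Sunday: Monday.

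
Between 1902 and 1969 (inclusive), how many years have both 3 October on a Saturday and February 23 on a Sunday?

3

Check each year's weekday for 3 October and February 23:
  1902: Fri/Sun  1903: Sat/Mon  1904: Mon/Tue  1905: Tue/Thu  1906: Wed/Fri  1907: Thu/Sat  1908: Sat/Sun ✓  1909: Sun/Tue  1910: Mon/Wed  1911: Tue/Thu  1912: Thu/Fri  1913: Fri/Sun  1914: Sat/Mon  1915: Sun/Tue  …(40 more)…  1956: Wed/Thu  1957: Thu/Sat  1958: Fri/Sun  1959: Sat/Mon  1960: Mon/Tue  1961: Tue/Thu  1962: Wed/Fri  1963: Thu/Sat  1964: Sat/Sun ✓  1965: Sun/Tue  1966: Mon/Wed  1967: Tue/Thu  1968: Thu/Fri  1969: Fri/Sun
Both conditions hold in: 1908, 1936, 1964 — 3.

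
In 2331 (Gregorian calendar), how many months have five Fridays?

A month of length L has five Fridays iff its first Friday is on day ≤ L−28 (so day 1–3 in a 31-day month, 1–2 in a 30-day month, day 1 in a leap February).
Checking each month of 2331: Jan starts Thu (31d) ✓; Feb starts Sun (28d); Mar starts Sun (31d); Apr starts Wed (30d); May starts Fri (31d) ✓; Jun starts Mon (30d); Jul starts Wed (31d) ✓; Aug starts Sat (31d); Sep starts Tue (30d); Oct starts Thu (31d) ✓; Nov starts Sun (30d); Dec starts Tue (31d).
Five-Friday months: January, May, July, October → 4.

4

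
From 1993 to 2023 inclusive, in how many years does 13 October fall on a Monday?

Track 13 October's weekday year by year (advancing +1, or +2 across a Feb 29):
  1993: Wed  1994: Thu (+1)  1995: Fri (+1)  1996: Sun (+2)  1997: Mon (+1) ✓
  1998: Tue (+1)  1999: Wed (+1)  2000: Fri (+2)  2001: Sat (+1)  2002: Sun (+1)
  2003: Mon (+1) ✓  2004: Wed (+2)  2005: Thu (+1)  2006: Fri (+1)  … (3 more years) …
  2010: Wed (+1)  2011: Thu (+1)  2012: Sat (+2)  2013: Sun (+1)  2014: Mon (+1) ✓
  2015: Tue (+1)  2016: Thu (+2)  2017: Fri (+1)  2018: Sat (+1)  2019: Sun (+1)
  2020: Tue (+2)  2021: Wed (+1)  2022: Thu (+1)  2023: Fri (+1)
Monday years: 1997, 2003, 2008, 2014 — 4 in total.

4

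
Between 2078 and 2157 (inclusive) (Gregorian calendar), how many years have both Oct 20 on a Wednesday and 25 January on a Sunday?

Check each year's weekday for Oct 20 and 25 January:
  2078: Thu/Tue  2079: Fri/Wed  2080: Sun/Thu  2081: Mon/Sat  2082: Tue/Sun  2083: Wed/Mon  2084: Fri/Tue  2085: Sat/Thu  2086: Sun/Fri  2087: Mon/Sat  2088: Wed/Sun ✓  2089: Thu/Tue  2090: Fri/Wed  2091: Sat/Thu  …(52 more)…  2144: Tue/Sat  2145: Wed/Mon  2146: Thu/Tue  2147: Fri/Wed  2148: Sun/Thu  2149: Mon/Sat  2150: Tue/Sun  2151: Wed/Mon  2152: Fri/Tue  2153: Sat/Thu  2154: Sun/Fri  2155: Mon/Sat  2156: Wed/Sun ✓  2157: Thu/Tue
Both conditions hold in: 2088, 2128, 2156 — 3.

3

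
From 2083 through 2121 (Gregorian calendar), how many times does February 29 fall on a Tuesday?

1

Leap years in 2083–2121: 9 of them.
Feb 29 weekday advances by 5 (mod 7) from one leap year to the next four years later (or differs when a century non-leap intervenes).
Leap-day weekdays: 2084:Tue✓ 2088:Sun 2092:Fri 2096:Wed 2104:Fri 2108:Wed 2112:Mon 2116:Sat 2120:Thu
Tuesday: 2084 → 1.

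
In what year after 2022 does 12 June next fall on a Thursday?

From one year to the next, a fixed date's weekday advances by 1, or by 2 when a Feb 29 lies between the two dates.
2022: June 12 is Sunday.
2023: Monday (+1)
2024: Wednesday (+2)
2025: Thursday (+1)
12 June falls on a Thursday in 2025.

2025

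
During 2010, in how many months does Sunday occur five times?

A month of length L has five Sundays iff its first Sunday is on day ≤ L−28 (so day 1–3 in a 31-day month, 1–2 in a 30-day month, day 1 in a leap February).
Checking each month of 2010: Jan starts Fri (31d) ✓; Feb starts Mon (28d); Mar starts Mon (31d); Apr starts Thu (30d); May starts Sat (31d) ✓; Jun starts Tue (30d); Jul starts Thu (31d); Aug starts Sun (31d) ✓; Sep starts Wed (30d); Oct starts Fri (31d) ✓; Nov starts Mon (30d); Dec starts Wed (31d).
Five-Sunday months: January, May, August, October → 4.

4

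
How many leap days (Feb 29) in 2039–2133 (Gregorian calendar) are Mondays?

Leap years in 2039–2133: 23 of them.
Feb 29 weekday advances by 5 (mod 7) from one leap year to the next four years later (or differs when a century non-leap intervenes).
Leap-day weekdays: 2040:Wed 2044:Mon✓ 2048:Sat 2052:Thu 2056:Tue 2060:Sun 2064:Fri 2068:Wed 2072:Mon✓ 2076:Sat 2080:Thu 2084:Tue 2088:Sun 2092:Fri 2096:Wed 2104:Fri 2108:Wed 2112:Mon✓ 2116:Sat 2120:Thu 2124:Tue 2128:Sun 2132:Fri
Monday: 2044, 2072, 2112 → 3.

3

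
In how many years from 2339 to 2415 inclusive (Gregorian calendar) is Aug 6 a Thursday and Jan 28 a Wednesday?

Check each year's weekday for Aug 6 and Jan 28:
  2339: Sun/Sat  2340: Tue/Sun  2341: Wed/Tue  2342: Thu/Wed ✓  2343: Fri/Thu  2344: Sun/Fri  2345: Mon/Sun  2346: Tue/Mon  2347: Wed/Tue  2348: Fri/Wed  2349: Sat/Fri  2350: Sun/Sat  2351: Mon/Sun  2352: Wed/Mon  …(49 more)…  2402: Tue/Mon  2403: Wed/Tue  2404: Fri/Wed  2405: Sat/Fri  2406: Sun/Sat  2407: Mon/Sun  2408: Wed/Mon  2409: Thu/Wed ✓  2410: Fri/Thu  2411: Sat/Fri  2412: Mon/Sat  2413: Tue/Mon  2414: Wed/Tue  2415: Thu/Wed ✓
Both conditions hold in: 2342, 2353, 2359, 2370, 2381, 2387, 2398, 2409, 2415 — 9.

9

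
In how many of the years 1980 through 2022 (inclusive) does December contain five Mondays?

December has 31 days; it has five Mondays when Monday falls among the first (month-length − 28) days — i.e. when December 1 is one of Monday/Sunday/Saturday.
December 1 by year: 1980:Mon✓ 1981:Tue 1982:Wed 1983:Thu 1984:Sat✓ 1985:Sun✓ 1986:Mon✓ 1987:Tue 1988:Thu 1989:Fri 1990:Sat✓ 1991:Sun✓ 1992:Tue 1993:Wed 1994:Thu …(13 more)… 2008:Mon✓ 2009:Tue 2010:Wed 2011:Thu 2012:Sat✓ 2013:Sun✓ 2014:Mon✓ 2015:Tue 2016:Thu 2017:Fri 2018:Sat✓ 2019:Sun✓ 2020:Tue 2021:Wed 2022:Thu
Years with five Mondays: 1980, 1984, 1985, 1986, 1990, 1991, 1996, 1997, 2001, 2002, 2003, 2007, 2008, 2012, 2013, 2014, 2018, 2019 → 18.

18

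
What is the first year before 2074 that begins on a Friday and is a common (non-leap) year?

2066

Jan 1 advances by 2 weekdays after a leap year and by 1 after a common year.
2074: Jan 1 is Monday.
2073: Sunday
2072: Friday (leap)
2071: Thursday
2070: Wednesday
2069: Tuesday
2068: Sunday (leap)
2067: Saturday
2066: Friday
2066 begins on a Friday and is a common year.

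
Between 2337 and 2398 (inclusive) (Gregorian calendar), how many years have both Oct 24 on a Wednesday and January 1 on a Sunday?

Check each year's weekday for Oct 24 and January 1:
  2337: Sun/Fri  2338: Mon/Sat  2339: Tue/Sun  2340: Thu/Mon  2341: Fri/Wed  2342: Sat/Thu  2343: Sun/Fri  2344: Tue/Sat  2345: Wed/Mon  2346: Thu/Tue  2347: Fri/Wed  2348: Sun/Thu  2349: Mon/Sat  2350: Tue/Sun  …(34 more)…  2385: Thu/Tue  2386: Fri/Wed  2387: Sat/Thu  2388: Mon/Fri  2389: Tue/Sun  2390: Wed/Mon  2391: Thu/Tue  2392: Sat/Wed  2393: Sun/Fri  2394: Mon/Sat  2395: Tue/Sun  2396: Thu/Mon  2397: Fri/Wed  2398: Sat/Thu
Both conditions hold in: 2356, 2384 — 2.

2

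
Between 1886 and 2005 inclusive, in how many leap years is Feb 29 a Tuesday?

4

Leap years in 1886–2005: 29 of them.
Feb 29 weekday advances by 5 (mod 7) from one leap year to the next four years later (or differs when a century non-leap intervenes).
Leap-day weekdays: 1888:Wed 1892:Mon 1896:Sat 1904:Mon 1908:Sat 1912:Thu 1916:Tue✓ 1920:Sun 1924:Fri 1928:Wed 1932:Mon 1936:Sat 1940:Thu …(3 more)… 1956:Wed 1960:Mon 1964:Sat 1968:Thu 1972:Tue✓ 1976:Sun 1980:Fri 1984:Wed 1988:Mon 1992:Sat 1996:Thu 2000:Tue✓ 2004:Sun
Tuesday: 1916, 1944, 1972, 2000 → 4.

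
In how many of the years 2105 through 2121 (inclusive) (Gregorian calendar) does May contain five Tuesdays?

May has 31 days; it has five Tuesdays when Tuesday falls among the first (month-length − 28) days — i.e. when May 1 is one of Tuesday/Monday/Sunday.
May 1 by year: 2105:Fri 2106:Sat 2107:Sun✓ 2108:Tue✓ 2109:Wed 2110:Thu 2111:Fri 2112:Sun✓ 2113:Mon✓ 2114:Tue✓ 2115:Wed 2116:Fri 2117:Sat 2118:Sun✓ 2119:Mon✓ 2120:Wed 2121:Thu
Years with five Tuesdays: 2107, 2108, 2112, 2113, 2114, 2118, 2119 → 7.

7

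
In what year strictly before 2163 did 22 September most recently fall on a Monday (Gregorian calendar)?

From one year to the next, a fixed date's weekday advances by 1, or by 2 when a Feb 29 lies between the two dates.
2163: September 22 is Thursday.
2162: Wednesday (−1)
2161: Tuesday (−1)
2160: Monday (−1)
22 September falls on a Monday in 2160.

2160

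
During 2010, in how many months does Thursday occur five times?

A month of length L has five Thursdays iff its first Thursday is on day ≤ L−28 (so day 1–3 in a 31-day month, 1–2 in a 30-day month, day 1 in a leap February).
Checking each month of 2010: Jan starts Fri (31d); Feb starts Mon (28d); Mar starts Mon (31d); Apr starts Thu (30d) ✓; May starts Sat (31d); Jun starts Tue (30d); Jul starts Thu (31d) ✓; Aug starts Sun (31d); Sep starts Wed (30d) ✓; Oct starts Fri (31d); Nov starts Mon (30d); Dec starts Wed (31d) ✓.
Five-Thursday months: April, July, September, December → 4.

4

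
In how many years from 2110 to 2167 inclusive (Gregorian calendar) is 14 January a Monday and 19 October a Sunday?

Check each year's weekday for 14 January and 19 October:
  2110: Tue/Sun  2111: Wed/Mon  2112: Thu/Wed  2113: Sat/Thu  2114: Sun/Fri  2115: Mon/Sat  2116: Tue/Mon  2117: Thu/Tue  2118: Fri/Wed  2119: Sat/Thu  2120: Sun/Sat  2121: Tue/Sun  2122: Wed/Mon  2123: Thu/Tue  …(30 more)…  2154: Mon/Sat  2155: Tue/Sun  2156: Wed/Tue  2157: Fri/Wed  2158: Sat/Thu  2159: Sun/Fri  2160: Mon/Sun ✓  2161: Wed/Mon  2162: Thu/Tue  2163: Fri/Wed  2164: Sat/Fri  2165: Mon/Sat  2166: Tue/Sun  2167: Wed/Mon
Both conditions hold in: 2132, 2160 — 2.

2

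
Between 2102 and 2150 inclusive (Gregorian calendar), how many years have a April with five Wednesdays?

15

April has 30 days; it has five Wednesdays when Wednesday falls among the first (month-length − 28) days — i.e. when April 1 is one of Wednesday/Tuesday.
April 1 by year: 2102:Sat 2103:Sun 2104:Tue✓ 2105:Wed✓ 2106:Thu 2107:Fri 2108:Sun 2109:Mon 2110:Tue✓ 2111:Wed✓ 2112:Fri 2113:Sat 2114:Sun 2115:Mon 2116:Wed✓ …(19 more)… 2136:Sun 2137:Mon 2138:Tue✓ 2139:Wed✓ 2140:Fri 2141:Sat 2142:Sun 2143:Mon 2144:Wed✓ 2145:Thu 2146:Fri 2147:Sat 2148:Mon 2149:Tue✓ 2150:Wed✓
Years with five Wednesdays: 2104, 2105, 2110, 2111, 2116, 2121, 2122, 2127, 2132, 2133, 2138, 2139, 2144, 2149, 2150 → 15.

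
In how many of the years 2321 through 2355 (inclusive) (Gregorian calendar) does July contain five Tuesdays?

14

July has 31 days; it has five Tuesdays when Tuesday falls among the first (month-length − 28) days — i.e. when July 1 is one of Tuesday/Monday/Sunday.
July 1 by year: 2321:Fri 2322:Sat 2323:Sun✓ 2324:Tue✓ 2325:Wed 2326:Thu 2327:Fri 2328:Sun✓ 2329:Mon✓ 2330:Tue✓ 2331:Wed 2332:Fri 2333:Sat 2334:Sun✓ 2335:Mon✓ …(5 more)… 2341:Tue✓ 2342:Wed 2343:Thu 2344:Sat 2345:Sun✓ 2346:Mon✓ 2347:Tue✓ 2348:Thu 2349:Fri 2350:Sat 2351:Sun✓ 2352:Tue✓ 2353:Wed 2354:Thu 2355:Fri
Years with five Tuesdays: 2323, 2324, 2328, 2329, 2330, 2334, 2335, 2340, 2341, 2345, 2346, 2347, 2351, 2352 → 14.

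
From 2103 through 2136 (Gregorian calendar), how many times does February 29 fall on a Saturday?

1

Leap years in 2103–2136: 9 of them.
Feb 29 weekday advances by 5 (mod 7) from one leap year to the next four years later (or differs when a century non-leap intervenes).
Leap-day weekdays: 2104:Fri 2108:Wed 2112:Mon 2116:Sat✓ 2120:Thu 2124:Tue 2128:Sun 2132:Fri 2136:Wed
Saturday: 2116 → 1.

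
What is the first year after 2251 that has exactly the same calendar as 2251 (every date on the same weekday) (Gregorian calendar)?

2262

Two years share a calendar iff Jan 1 falls on the same weekday and both are leap or both are common. 2251: Jan 1 is Wednesday, common year.
2252: Jan 1 Thursday, leap
2253: Jan 1 Saturday, common
2254: Jan 1 Sunday, common
2255: Jan 1 Monday, common
2256: Jan 1 Tuesday, leap
2257: Jan 1 Thursday, common
2258: Jan 1 Friday, common
2259: Jan 1 Saturday, common
2260: Jan 1 Sunday, leap
2261: Jan 1 Tuesday, common
2262: Jan 1 Wednesday, common
2262 matches on both conditions.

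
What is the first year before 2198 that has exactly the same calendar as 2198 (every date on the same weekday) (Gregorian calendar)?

2187

Two years share a calendar iff Jan 1 falls on the same weekday and both are leap or both are common. 2198: Jan 1 is Monday, common year.
2197: Jan 1 Sunday, common
2196: Jan 1 Friday, leap
2195: Jan 1 Thursday, common
2194: Jan 1 Wednesday, common
2193: Jan 1 Tuesday, common
2192: Jan 1 Sunday, leap
2191: Jan 1 Saturday, common
2190: Jan 1 Friday, common
2189: Jan 1 Thursday, common
2188: Jan 1 Tuesday, leap
2187: Jan 1 Monday, common
2187 matches on both conditions.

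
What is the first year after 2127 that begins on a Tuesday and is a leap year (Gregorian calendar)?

Jan 1 advances by 2 weekdays after a leap year and by 1 after a common year.
2127: Jan 1 is Wednesday.
2128: Thursday (leap)
2129: Saturday
2130: Sunday
2131: Monday
2132: Tuesday (leap)
2132 begins on a Tuesday and is a leap year.

2132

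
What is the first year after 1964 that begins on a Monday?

1968

Jan 1 advances by 2 weekdays after a leap year and by 1 after a common year.
1964: Jan 1 is Wednesday (leap).
1965: Friday
1966: Saturday
1967: Sunday
1968: Monday (leap)
1968 begins on a Monday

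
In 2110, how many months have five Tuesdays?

A month of length L has five Tuesdays iff its first Tuesday is on day ≤ L−28 (so day 1–3 in a 31-day month, 1–2 in a 30-day month, day 1 in a leap February).
Checking each month of 2110: Jan starts Wed (31d); Feb starts Sat (28d); Mar starts Sat (31d); Apr starts Tue (30d) ✓; May starts Thu (31d); Jun starts Sun (30d); Jul starts Tue (31d) ✓; Aug starts Fri (31d); Sep starts Mon (30d) ✓; Oct starts Wed (31d); Nov starts Sat (30d); Dec starts Mon (31d) ✓.
Five-Tuesday months: April, July, September, December → 4.

4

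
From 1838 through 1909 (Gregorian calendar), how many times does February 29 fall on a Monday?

Leap years in 1838–1909: 17 of them.
Feb 29 weekday advances by 5 (mod 7) from one leap year to the next four years later (or differs when a century non-leap intervenes).
Leap-day weekdays: 1840:Sat 1844:Thu 1848:Tue 1852:Sun 1856:Fri 1860:Wed 1864:Mon✓ 1868:Sat 1872:Thu 1876:Tue 1880:Sun 1884:Fri 1888:Wed 1892:Mon✓ 1896:Sat 1904:Mon✓ 1908:Sat
Monday: 1864, 1892, 1904 → 3.

3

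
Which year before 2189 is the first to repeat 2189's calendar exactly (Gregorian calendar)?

Two years share a calendar iff Jan 1 falls on the same weekday and both are leap or both are common. 2189: Jan 1 is Thursday, common year.
2188: Jan 1 Tuesday, leap
2187: Jan 1 Monday, common
2186: Jan 1 Sunday, common
2185: Jan 1 Saturday, common
2184: Jan 1 Thursday, leap
2183: Jan 1 Wednesday, common
2182: Jan 1 Tuesday, common
2181: Jan 1 Monday, common
2180: Jan 1 Saturday, leap
2179: Jan 1 Friday, common
2178: Jan 1 Thursday, common
2178 matches on both conditions.

2178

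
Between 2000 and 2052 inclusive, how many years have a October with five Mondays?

24

October has 31 days; it has five Mondays when Monday falls among the first (month-length − 28) days — i.e. when October 1 is one of Monday/Sunday/Saturday.
October 1 by year: 2000:Sun✓ 2001:Mon✓ 2002:Tue 2003:Wed 2004:Fri 2005:Sat✓ 2006:Sun✓ 2007:Mon✓ 2008:Wed 2009:Thu 2010:Fri 2011:Sat✓ 2012:Mon✓ 2013:Tue 2014:Wed …(23 more)… 2038:Fri 2039:Sat✓ 2040:Mon✓ 2041:Tue 2042:Wed 2043:Thu 2044:Sat✓ 2045:Sun✓ 2046:Mon✓ 2047:Tue 2048:Thu 2049:Fri 2050:Sat✓ 2051:Sun✓ 2052:Tue
Years with five Mondays: 2000, 2001, 2005, 2006, 2007, 2011, 2012, 2016, 2017, 2018, 2022, 2023, 2028, 2029, 2033, 2034, 2035, 2039, 2040, 2044, 2045, 2046, 2050, 2051 → 24.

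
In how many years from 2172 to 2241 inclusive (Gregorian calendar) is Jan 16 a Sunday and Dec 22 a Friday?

Check each year's weekday for Jan 16 and Dec 22:
  2172: Thu/Tue  2173: Sat/Wed  2174: Sun/Thu  2175: Mon/Fri  2176: Tue/Sun  2177: Thu/Mon  2178: Fri/Tue  2179: Sat/Wed  2180: Sun/Fri ✓  2181: Tue/Sat  2182: Wed/Sun  2183: Thu/Mon  2184: Fri/Wed  2185: Sun/Thu  …(42 more)…  2228: Wed/Mon  2229: Fri/Tue  2230: Sat/Wed  2231: Sun/Thu  2232: Mon/Sat  2233: Wed/Sun  2234: Thu/Mon  2235: Fri/Tue  2236: Sat/Thu  2237: Mon/Fri  2238: Tue/Sat  2239: Wed/Sun  2240: Thu/Tue  2241: Sat/Wed
Both conditions hold in: 2180, 2220 — 2.

2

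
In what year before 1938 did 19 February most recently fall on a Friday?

1937

From one year to the next, a fixed date's weekday advances by 1, or by 2 when a Feb 29 lies between the two dates.
1938: February 19 is Saturday.
1937: Friday (−1)
19 February falls on a Friday in 1937.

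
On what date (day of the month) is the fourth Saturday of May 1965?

May 1, 1965 is a Saturday, so the first Saturday is the 1st.
The fourth Saturday is 1 + 21 = 22.

22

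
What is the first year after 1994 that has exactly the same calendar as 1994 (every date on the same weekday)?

Two years share a calendar iff Jan 1 falls on the same weekday and both are leap or both are common. 1994: Jan 1 is Saturday, common year.
1995: Jan 1 Sunday, common
1996: Jan 1 Monday, leap
1997: Jan 1 Wednesday, common
1998: Jan 1 Thursday, common
1999: Jan 1 Friday, common
2000: Jan 1 Saturday, leap
2001: Jan 1 Monday, common
2002: Jan 1 Tuesday, common
2003: Jan 1 Wednesday, common
2004: Jan 1 Thursday, leap
2005: Jan 1 Saturday, common
2005 matches on both conditions.

2005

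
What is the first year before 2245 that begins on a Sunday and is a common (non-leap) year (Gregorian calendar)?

2243

Jan 1 advances by 2 weekdays after a leap year and by 1 after a common year.
2245: Jan 1 is Wednesday.
2244: Monday (leap)
2243: Sunday
2243 begins on a Sunday and is a common year.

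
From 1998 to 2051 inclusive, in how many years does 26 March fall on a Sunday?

Track 26 March's weekday year by year (advancing +1, or +2 across a Feb 29):
  1998: Thu  1999: Fri (+1)  2000: Sun (+2) ✓  2001: Mon (+1)  2002: Tue (+1)
  2003: Wed (+1)  2004: Fri (+2)  2005: Sat (+1)  2006: Sun (+1) ✓  2007: Mon (+1)
  2008: Wed (+2)  2009: Thu (+1)  2010: Fri (+1)  2011: Sat (+1)  … (26 more years) …
  2038: Fri (+1)  2039: Sat (+1)  2040: Mon (+2)  2041: Tue (+1)  2042: Wed (+1)
  2043: Thu (+1)  2044: Sat (+2)  2045: Sun (+1) ✓  2046: Mon (+1)  2047: Tue (+1)
  2048: Thu (+2)  2049: Fri (+1)  2050: Sat (+1)  2051: Sun (+1) ✓
Sunday years: 2000, 2006, 2017, 2023, 2028, 2034, 2045, 2051 — 8 in total.

8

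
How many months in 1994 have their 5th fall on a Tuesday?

2

Check the 5th of each month of 1994: Jan 5: Wed, Feb 5: Sat, Mar 5: Sat, Apr 5: Tue, May 5: Thu, Jun 5: Sun, Jul 5: Tue, Aug 5: Fri, Sep 5: Mon, Oct 5: Wed, Nov 5: Sat, Dec 5: Mon.
Tuesday occurs in April, July — 2 months.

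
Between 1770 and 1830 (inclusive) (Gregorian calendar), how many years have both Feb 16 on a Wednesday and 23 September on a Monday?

0

Check each year's weekday for Feb 16 and 23 September:
  1770: Fri/Sun  1771: Sat/Mon  1772: Sun/Wed  1773: Tue/Thu  1774: Wed/Fri  1775: Thu/Sat  1776: Fri/Mon  1777: Sun/Tue  1778: Mon/Wed  1779: Tue/Thu  1780: Wed/Sat  1781: Fri/Sun  1782: Sat/Mon  1783: Sun/Tue  …(33 more)…  1817: Sun/Tue  1818: Mon/Wed  1819: Tue/Thu  1820: Wed/Sat  1821: Fri/Sun  1822: Sat/Mon  1823: Sun/Tue  1824: Mon/Thu  1825: Wed/Fri  1826: Thu/Sat  1827: Fri/Sun  1828: Sat/Tue  1829: Mon/Wed  1830: Tue/Thu
Both conditions hold in: no year — 0.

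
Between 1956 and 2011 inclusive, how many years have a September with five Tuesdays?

16

September has 30 days; it has five Tuesdays when Tuesday falls among the first (month-length − 28) days — i.e. when September 1 is one of Tuesday/Monday.
September 1 by year: 1956:Sat 1957:Sun 1958:Mon✓ 1959:Tue✓ 1960:Thu 1961:Fri 1962:Sat 1963:Sun 1964:Tue✓ 1965:Wed 1966:Thu 1967:Fri 1968:Sun 1969:Mon✓ 1970:Tue✓ …(26 more)… 1997:Mon✓ 1998:Tue✓ 1999:Wed 2000:Fri 2001:Sat 2002:Sun 2003:Mon✓ 2004:Wed 2005:Thu 2006:Fri 2007:Sat 2008:Mon✓ 2009:Tue✓ 2010:Wed 2011:Thu
Years with five Tuesdays: 1958, 1959, 1964, 1969, 1970, 1975, 1980, 1981, 1986, 1987, 1992, 1997, 1998, 2003, 2008, 2009 → 16.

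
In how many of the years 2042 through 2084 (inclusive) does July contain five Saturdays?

19

July has 31 days; it has five Saturdays when Saturday falls among the first (month-length − 28) days — i.e. when July 1 is one of Saturday/Friday/Thursday.
July 1 by year: 2042:Tue 2043:Wed 2044:Fri✓ 2045:Sat✓ 2046:Sun 2047:Mon 2048:Wed 2049:Thu✓ 2050:Fri✓ 2051:Sat✓ 2052:Mon 2053:Tue 2054:Wed 2055:Thu✓ 2056:Sat✓ …(13 more)… 2070:Tue 2071:Wed 2072:Fri✓ 2073:Sat✓ 2074:Sun 2075:Mon 2076:Wed 2077:Thu✓ 2078:Fri✓ 2079:Sat✓ 2080:Mon 2081:Tue 2082:Wed 2083:Thu✓ 2084:Sat✓
Years with five Saturdays: 2044, 2045, 2049, 2050, 2051, 2055, 2056, 2060, 2061, 2062, 2066, 2067, 2072, 2073, 2077, 2078, 2079, 2083, 2084 → 19.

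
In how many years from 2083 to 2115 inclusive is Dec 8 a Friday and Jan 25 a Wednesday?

3

Check each year's weekday for Dec 8 and Jan 25:
  2083: Wed/Mon  2084: Fri/Tue  2085: Sat/Thu  2086: Sun/Fri  2087: Mon/Sat  2088: Wed/Sun  2089: Thu/Tue  2090: Fri/Wed ✓  2091: Sat/Thu  2092: Mon/Fri  2093: Tue/Sun  2094: Wed/Mon  2095: Thu/Tue  2096: Sat/Wed  …(5 more)…  2102: Fri/Wed ✓  2103: Sat/Thu  2104: Mon/Fri  2105: Tue/Sun  2106: Wed/Mon  2107: Thu/Tue  2108: Sat/Wed  2109: Sun/Fri  2110: Mon/Sat  2111: Tue/Sun  2112: Thu/Mon  2113: Fri/Wed ✓  2114: Sat/Thu  2115: Sun/Fri
Both conditions hold in: 2090, 2102, 2113 — 3.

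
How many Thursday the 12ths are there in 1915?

Check the 12th of each month of 1915: Jan 12: Tue, Feb 12: Fri, Mar 12: Fri, Apr 12: Mon, May 12: Wed, Jun 12: Sat, Jul 12: Mon, Aug 12: Thu, Sep 12: Sun, Oct 12: Tue, Nov 12: Fri, Dec 12: Sun.
Thursday occurs in August — 1 month.

1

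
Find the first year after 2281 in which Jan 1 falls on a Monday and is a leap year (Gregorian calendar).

2312

Jan 1 advances by 2 weekdays after a leap year and by 1 after a common year.
2281: Jan 1 is Saturday.
2282: Sunday
2283: Monday
2284: Tuesday (leap)
2285: Thursday
2286: Friday
2287: Saturday
2288: Sunday (leap)
2289: Tuesday
2290: Wednesday
2291: Thursday
2292: Friday (leap)
2293: Sunday
2294: Monday
2295: Tuesday
2296: Wednesday (leap)
2297: Friday
2298: Saturday
2299: Sunday
2300: Monday
2301: Tuesday
2302: Wednesday
2303: Thursday
2304: Friday (leap)
2305: Sunday
2306: Monday
2307: Tuesday
2308: Wednesday (leap)
2309: Friday
2310: Saturday
2311: Sunday
2312: Monday (leap)
2312 begins on a Monday and is a leap year.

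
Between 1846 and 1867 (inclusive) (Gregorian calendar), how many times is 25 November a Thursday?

3

Track 25 November's weekday year by year (advancing +1, or +2 across a Feb 29):
  1846: Wed  1847: Thu (+1) ✓  1848: Sat (+2)  1849: Sun (+1)  1850: Mon (+1)
  1851: Tue (+1)  1852: Thu (+2) ✓  1853: Fri (+1)  1854: Sat (+1)  1855: Sun (+1)
  1856: Tue (+2)  1857: Wed (+1)  1858: Thu (+1) ✓  1859: Fri (+1)  1860: Sun (+2)
  1861: Mon (+1)  1862: Tue (+1)  1863: Wed (+1)  1864: Fri (+2)  1865: Sat (+1)
  1866: Sun (+1)  1867: Mon (+1)
Thursday years: 1847, 1852, 1858 — 3 in total.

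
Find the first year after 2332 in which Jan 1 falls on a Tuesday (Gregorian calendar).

Jan 1 advances by 2 weekdays after a leap year and by 1 after a common year.
2332: Jan 1 is Friday (leap).
2333: Sunday
2334: Monday
2335: Tuesday
2335 begins on a Tuesday

2335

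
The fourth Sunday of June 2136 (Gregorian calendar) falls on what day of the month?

24

June 1, 2136 is a Friday, so the first Sunday is the 3rd.
The fourth Sunday is 3 + 21 = 24.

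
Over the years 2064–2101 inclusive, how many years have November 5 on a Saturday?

6

Track November 5's weekday year by year (advancing +1, or +2 across a Feb 29):
  2064: Wed  2065: Thu (+1)  2066: Fri (+1)  2067: Sat (+1) ✓  2068: Mon (+2)
  2069: Tue (+1)  2070: Wed (+1)  2071: Thu (+1)  2072: Sat (+2) ✓  2073: Sun (+1)
  2074: Mon (+1)  2075: Tue (+1)  2076: Thu (+2)  2077: Fri (+1)  … (10 more years) …
  2088: Fri (+2)  2089: Sat (+1) ✓  2090: Sun (+1)  2091: Mon (+1)  2092: Wed (+2)
  2093: Thu (+1)  2094: Fri (+1)  2095: Sat (+1) ✓  2096: Mon (+2)  2097: Tue (+1)
  2098: Wed (+1)  2099: Thu (+1)  2100: Fri (+1)  2101: Sat (+1) ✓
Saturday years: 2067, 2072, 2078, 2089, 2095, 2101 — 6 in total.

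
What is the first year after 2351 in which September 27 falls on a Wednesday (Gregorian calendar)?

2361

From one year to the next, a fixed date's weekday advances by 1, or by 2 when a Feb 29 lies between the two dates.
2351: September 27 is Thursday.
2352: Saturday (+2)
2353: Sunday (+1)
2354: Monday (+1)
2355: Tuesday (+1)
2356: Thursday (+2)
2357: Friday (+1)
2358: Saturday (+1)
2359: Sunday (+1)
2360: Tuesday (+2)
2361: Wednesday (+1)
September 27 falls on a Wednesday in 2361.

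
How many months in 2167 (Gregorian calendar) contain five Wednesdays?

A month of length L has five Wednesdays iff its first Wednesday is on day ≤ L−28 (so day 1–3 in a 31-day month, 1–2 in a 30-day month, day 1 in a leap February).
Checking each month of 2167: Jan starts Thu (31d); Feb starts Sun (28d); Mar starts Sun (31d); Apr starts Wed (30d) ✓; May starts Fri (31d); Jun starts Mon (30d); Jul starts Wed (31d) ✓; Aug starts Sat (31d); Sep starts Tue (30d) ✓; Oct starts Thu (31d); Nov starts Sun (30d); Dec starts Tue (31d) ✓.
Five-Wednesday months: April, July, September, December → 4.

4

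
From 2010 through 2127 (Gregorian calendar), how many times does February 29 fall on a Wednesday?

Leap years in 2010–2127: 28 of them.
Feb 29 weekday advances by 5 (mod 7) from one leap year to the next four years later (or differs when a century non-leap intervenes).
Leap-day weekdays: 2012:Wed✓ 2016:Mon 2020:Sat 2024:Thu 2028:Tue 2032:Sun 2036:Fri 2040:Wed✓ 2044:Mon 2048:Sat 2052:Thu 2056:Tue 2060:Sun 2064:Fri 2068:Wed✓ 2072:Mon 2076:Sat 2080:Thu 2084:Tue 2088:Sun 2092:Fri 2096:Wed✓ 2104:Fri 2108:Wed✓ 2112:Mon 2116:Sat 2120:Thu 2124:Tue
Wednesday: 2012, 2040, 2068, 2096, 2108 → 5.

5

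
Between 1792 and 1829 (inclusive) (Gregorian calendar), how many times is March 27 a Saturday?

4

Track March 27's weekday year by year (advancing +1, or +2 across a Feb 29):
  1792: Tue  1793: Wed (+1)  1794: Thu (+1)  1795: Fri (+1)  1796: Sun (+2)
  1797: Mon (+1)  1798: Tue (+1)  1799: Wed (+1)  1800: Thu (+1)  1801: Fri (+1)
  1802: Sat (+1) ✓  1803: Sun (+1)  1804: Tue (+2)  1805: Wed (+1)  … (10 more years) …
  1816: Wed (+2)  1817: Thu (+1)  1818: Fri (+1)  1819: Sat (+1) ✓  1820: Mon (+2)
  1821: Tue (+1)  1822: Wed (+1)  1823: Thu (+1)  1824: Sat (+2) ✓  1825: Sun (+1)
  1826: Mon (+1)  1827: Tue (+1)  1828: Thu (+2)  1829: Fri (+1)
Saturday years: 1802, 1813, 1819, 1824 — 4 in total.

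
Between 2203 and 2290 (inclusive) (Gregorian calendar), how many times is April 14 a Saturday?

13

Track April 14's weekday year by year (advancing +1, or +2 across a Feb 29):
  2203: Thu  2204: Sat (+2) ✓  2205: Sun (+1)  2206: Mon (+1)  2207: Tue (+1)
  2208: Thu (+2)  2209: Fri (+1)  2210: Sat (+1) ✓  2211: Sun (+1)  2212: Tue (+2)
  2213: Wed (+1)  2214: Thu (+1)  2215: Fri (+1)  2216: Sun (+2)  … (60 more years) …
  2277: Sat (+1) ✓  2278: Sun (+1)  2279: Mon (+1)  2280: Wed (+2)  2281: Thu (+1)
  2282: Fri (+1)  2283: Sat (+1) ✓  2284: Mon (+2)  2285: Tue (+1)  2286: Wed (+1)
  2287: Thu (+1)  2288: Sat (+2) ✓  2289: Sun (+1)  2290: Mon (+1)
Saturday years: 2204, 2210, 2221, 2227, 2232, 2238, 2249, 2255, 2260, 2266, 2277, 2283, 2288 — 13 in total.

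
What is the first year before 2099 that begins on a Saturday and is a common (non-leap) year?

2095

Jan 1 advances by 2 weekdays after a leap year and by 1 after a common year.
2099: Jan 1 is Thursday.
2098: Wednesday
2097: Tuesday
2096: Sunday (leap)
2095: Saturday
2095 begins on a Saturday and is a common year.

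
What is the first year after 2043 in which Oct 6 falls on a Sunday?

2047

From one year to the next, a fixed date's weekday advances by 1, or by 2 when a Feb 29 lies between the two dates.
2043: October 6 is Tuesday.
2044: Thursday (+2)
2045: Friday (+1)
2046: Saturday (+1)
2047: Sunday (+1)
Oct 6 falls on a Sunday in 2047.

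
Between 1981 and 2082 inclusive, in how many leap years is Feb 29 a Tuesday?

3

Leap years in 1981–2082: 25 of them.
Feb 29 weekday advances by 5 (mod 7) from one leap year to the next four years later (or differs when a century non-leap intervenes).
Leap-day weekdays: 1984:Wed 1988:Mon 1992:Sat 1996:Thu 2000:Tue✓ 2004:Sun 2008:Fri 2012:Wed 2016:Mon 2020:Sat 2024:Thu 2028:Tue✓ 2032:Sun 2036:Fri 2040:Wed 2044:Mon 2048:Sat 2052:Thu 2056:Tue✓ 2060:Sun 2064:Fri 2068:Wed 2072:Mon 2076:Sat 2080:Thu
Tuesday: 2000, 2028, 2056 → 3.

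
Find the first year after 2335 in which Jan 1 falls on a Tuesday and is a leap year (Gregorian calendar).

Jan 1 advances by 2 weekdays after a leap year and by 1 after a common year.
2335: Jan 1 is Tuesday.
2336: Wednesday (leap)
2337: Friday
2338: Saturday
2339: Sunday
2340: Monday (leap)
2341: Wednesday
2342: Thursday
2343: Friday
2344: Saturday (leap)
2345: Monday
2346: Tuesday
2347: Wednesday
2348: Thursday (leap)
2349: Saturday
2350: Sunday
2351: Monday
2352: Tuesday (leap)
2352 begins on a Tuesday and is a leap year.

2352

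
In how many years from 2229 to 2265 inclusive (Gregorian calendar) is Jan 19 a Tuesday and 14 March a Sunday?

4

Check each year's weekday for Jan 19 and 14 March:
  2229: Mon/Sat  2230: Tue/Sun ✓  2231: Wed/Mon  2232: Thu/Wed  2233: Sat/Thu  2234: Sun/Fri  2235: Mon/Sat  2236: Tue/Mon  2237: Thu/Tue  2238: Fri/Wed  2239: Sat/Thu  2240: Sun/Sat  2241: Tue/Sun ✓  2242: Wed/Mon  …(9 more)…  2252: Mon/Sun  2253: Wed/Mon  2254: Thu/Tue  2255: Fri/Wed  2256: Sat/Fri  2257: Mon/Sat  2258: Tue/Sun ✓  2259: Wed/Mon  2260: Thu/Wed  2261: Sat/Thu  2262: Sun/Fri  2263: Mon/Sat  2264: Tue/Mon  2265: Thu/Tue
Both conditions hold in: 2230, 2241, 2247, 2258 — 4.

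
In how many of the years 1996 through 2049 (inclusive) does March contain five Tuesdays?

23

March has 31 days; it has five Tuesdays when Tuesday falls among the first (month-length − 28) days — i.e. when March 1 is one of Tuesday/Monday/Sunday.
March 1 by year: 1996:Fri 1997:Sat 1998:Sun✓ 1999:Mon✓ 2000:Wed 2001:Thu 2002:Fri 2003:Sat 2004:Mon✓ 2005:Tue✓ 2006:Wed 2007:Thu 2008:Sat 2009:Sun✓ 2010:Mon✓ …(24 more)… 2035:Thu 2036:Sat 2037:Sun✓ 2038:Mon✓ 2039:Tue✓ 2040:Thu 2041:Fri 2042:Sat 2043:Sun✓ 2044:Tue✓ 2045:Wed 2046:Thu 2047:Fri 2048:Sun✓ 2049:Mon✓
Years with five Tuesdays: 1998, 1999, 2004, 2005, 2009, 2010, 2011, 2015, 2016, 2020, 2021, 2022, 2026, 2027, 2032, 2033, 2037, 2038, 2039, 2043, 2044, 2048, 2049 → 23.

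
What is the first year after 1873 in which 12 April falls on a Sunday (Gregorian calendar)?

From one year to the next, a fixed date's weekday advances by 1, or by 2 when a Feb 29 lies between the two dates.
1873: April 12 is Saturday.
1874: Sunday (+1)
12 April falls on a Sunday in 1874.

1874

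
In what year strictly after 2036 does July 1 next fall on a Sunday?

2040

From one year to the next, a fixed date's weekday advances by 1, or by 2 when a Feb 29 lies between the two dates.
2036: July 1 is Tuesday.
2037: Wednesday (+1)
2038: Thursday (+1)
2039: Friday (+1)
2040: Sunday (+2)
July 1 falls on a Sunday in 2040.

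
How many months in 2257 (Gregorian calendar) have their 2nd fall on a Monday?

Check the 2nd of each month of 2257: Jan 2: Fri, Feb 2: Mon, Mar 2: Mon, Apr 2: Thu, May 2: Sat, Jun 2: Tue, Jul 2: Thu, Aug 2: Sun, Sep 2: Wed, Oct 2: Fri, Nov 2: Mon, Dec 2: Wed.
Monday occurs in February, March, November — 3 months.

3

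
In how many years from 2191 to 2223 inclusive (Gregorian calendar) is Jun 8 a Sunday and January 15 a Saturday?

Check each year's weekday for Jun 8 and January 15:
  2191: Wed/Sat  2192: Fri/Sun  2193: Sat/Tue  2194: Sun/Wed  2195: Mon/Thu  2196: Wed/Fri  2197: Thu/Sun  2198: Fri/Mon  2199: Sat/Tue  2200: Sun/Wed  2201: Mon/Thu  2202: Tue/Fri  2203: Wed/Sat  2204: Fri/Sun  …(5 more)…  2210: Fri/Mon  2211: Sat/Tue  2212: Mon/Wed  2213: Tue/Fri  2214: Wed/Sat  2215: Thu/Sun  2216: Sat/Mon  2217: Sun/Wed  2218: Mon/Thu  2219: Tue/Fri  2220: Thu/Sat  2221: Fri/Mon  2222: Sat/Tue  2223: Sun/Wed
Both conditions hold in: no year — 0.

0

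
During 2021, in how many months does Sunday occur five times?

A month of length L has five Sundays iff its first Sunday is on day ≤ L−28 (so day 1–3 in a 31-day month, 1–2 in a 30-day month, day 1 in a leap February).
Checking each month of 2021: Jan starts Fri (31d) ✓; Feb starts Mon (28d); Mar starts Mon (31d); Apr starts Thu (30d); May starts Sat (31d) ✓; Jun starts Tue (30d); Jul starts Thu (31d); Aug starts Sun (31d) ✓; Sep starts Wed (30d); Oct starts Fri (31d) ✓; Nov starts Mon (30d); Dec starts Wed (31d).
Five-Sunday months: January, May, August, October → 4.

4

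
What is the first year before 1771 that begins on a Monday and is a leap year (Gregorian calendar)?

Jan 1 advances by 2 weekdays after a leap year and by 1 after a common year.
1771: Jan 1 is Tuesday.
1770: Monday
1769: Sunday
1768: Friday (leap)
1767: Thursday
1766: Wednesday
1765: Tuesday
1764: Sunday (leap)
1763: Saturday
1762: Friday
1761: Thursday
1760: Tuesday (leap)
1759: Monday
1758: Sunday
1757: Saturday
1756: Thursday (leap)
1755: Wednesday
1754: Tuesday
1753: Monday
1752: Saturday (leap)
1751: Friday
1750: Thursday
1749: Wednesday
1748: Monday (leap)
1748 begins on a Monday and is a leap year.

1748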